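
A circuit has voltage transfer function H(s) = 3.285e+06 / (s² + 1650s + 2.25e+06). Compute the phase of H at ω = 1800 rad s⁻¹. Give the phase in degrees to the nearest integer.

-108°

∠[(j1800)² + 1650(j1800) + 2.25e+06] = ∠[-9.9e+05 + j2.97e+06] = 108.43°
∠H(j1800) = −108.43° = -108.43°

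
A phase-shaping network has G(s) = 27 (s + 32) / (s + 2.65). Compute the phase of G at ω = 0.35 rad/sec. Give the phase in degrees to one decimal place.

∠(j0.35 + 32) = arctan(0.35/32) = 0.63°
∠(j0.35 + 2.65) = arctan(0.35/2.65) = 7.52°
∠G(j0.35) = 0.63° − 7.52° = -6.90°

-6.9°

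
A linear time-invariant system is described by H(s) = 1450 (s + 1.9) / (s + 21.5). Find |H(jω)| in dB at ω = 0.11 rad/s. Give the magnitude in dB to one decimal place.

42.2 dB

|j0.11 + 1.9| = √(0.11² + 1.9²) = 1.903
|j0.11 + 21.5| = √(0.11² + 21.5²) = 21.5
|H(j0.11)| = 1450 × 1.903 / 21.5 = 128.35
20 log₁₀(128.35) = 42.17 dB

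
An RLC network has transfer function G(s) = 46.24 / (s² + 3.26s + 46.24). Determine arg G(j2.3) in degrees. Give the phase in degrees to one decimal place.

∠[(j2.3)² + 3.26(j2.3) + 46.24] = ∠[40.95 + j7.498] = 10.38°
∠G(j2.3) = −10.38° = -10.38°

-10.4°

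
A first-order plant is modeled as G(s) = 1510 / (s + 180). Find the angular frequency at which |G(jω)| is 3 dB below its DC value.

For a single-pole low-pass, the −3 dB point is at the pole: ω = 180 rad/s.

180 rad/s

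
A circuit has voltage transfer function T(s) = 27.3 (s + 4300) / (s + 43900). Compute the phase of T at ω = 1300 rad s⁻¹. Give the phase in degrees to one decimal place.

∠(j1300 + 4300) = arctan(1300/4300) = 16.82°
∠(j1300 + 43900) = arctan(1300/43900) = 1.70°
∠T(j1300) = 16.82° − 1.70° = 15.13°

15.1°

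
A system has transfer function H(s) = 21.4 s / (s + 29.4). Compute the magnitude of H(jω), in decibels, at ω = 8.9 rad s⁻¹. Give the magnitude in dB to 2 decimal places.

15.85 dB

|j8.9| = 8.9
|j8.9 + 29.4| = √(8.9² + 29.4²) = 30.72
|H(j8.9)| = 21.4 × 8.9 / 30.72 = 6.2004
20 log₁₀(6.2004) = 15.848 dB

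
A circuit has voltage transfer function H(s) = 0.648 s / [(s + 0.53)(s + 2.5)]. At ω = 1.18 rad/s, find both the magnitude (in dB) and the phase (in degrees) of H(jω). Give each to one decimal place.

|j1.18| = 1.18
|j1.18 + 0.53| = √(1.18² + 0.53²) = 1.294
|j1.18 + 2.5| = √(1.18² + 2.5²) = 2.764
|H(j1.18)| = 0.648 × 1.18 / (1.294 × 2.764) = 0.21382
20 log₁₀(0.21382) = -13.40 dB
∠(j1.18) = 90.00°
∠(j1.18 + 0.53) = arctan(1.18/0.53) = 65.81°
∠(j1.18 + 2.5) = arctan(1.18/2.5) = 25.27°
∠H(j1.18) = 90.00° − (65.81° + 25.27°) = -1.08°

|H| = -13.4 dB, ∠H = -1.1°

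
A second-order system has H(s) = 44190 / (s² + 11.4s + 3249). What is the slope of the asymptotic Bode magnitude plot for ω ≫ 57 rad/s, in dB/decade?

With 0 zeros and 2 poles, the high-frequency asymptotic slope is 20 × (0 − 2) = -40 dB/decade.

-40 dB/decade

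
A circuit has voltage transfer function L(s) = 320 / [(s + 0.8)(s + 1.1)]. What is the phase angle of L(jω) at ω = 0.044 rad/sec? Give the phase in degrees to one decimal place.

∠(j0.044 + 0.8) = arctan(0.044/0.8) = 3.15°
∠(j0.044 + 1.1) = arctan(0.044/1.1) = 2.29°
∠L(j0.044) = − (3.15° + 2.29°) = -5.44°

-5.4 deg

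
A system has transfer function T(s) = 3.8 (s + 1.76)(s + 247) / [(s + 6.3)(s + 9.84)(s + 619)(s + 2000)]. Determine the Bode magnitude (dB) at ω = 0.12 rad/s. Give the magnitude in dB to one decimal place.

-93.3 dB

|j0.12 + 1.76| = √(0.12² + 1.76²) = 1.764
|j0.12 + 247| = √(0.12² + 247²) = 247
|j0.12 + 6.3| = √(0.12² + 6.3²) = 6.301
|j0.12 + 9.84| = √(0.12² + 9.84²) = 9.841
|j0.12 + 619| = √(0.12² + 619²) = 619
|j0.12 + 2000| = √(0.12² + 2000²) = 2000
|T(j0.12)| = 3.8 × 1.764 × 247 / (6.301 × 9.841 × 619 × 2000) = 2.1569e-05
20 log₁₀(2.1569e-05) = -93.32 dB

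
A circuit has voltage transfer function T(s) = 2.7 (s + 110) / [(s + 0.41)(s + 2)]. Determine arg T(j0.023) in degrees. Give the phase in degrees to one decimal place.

∠(j0.023 + 110) = arctan(0.023/110) = 0.01°
∠(j0.023 + 0.41) = arctan(0.023/0.41) = 3.21°
∠(j0.023 + 2) = arctan(0.023/2) = 0.66°
∠T(j0.023) = 0.01° − (3.21° + 0.66°) = -3.86°

-3.9°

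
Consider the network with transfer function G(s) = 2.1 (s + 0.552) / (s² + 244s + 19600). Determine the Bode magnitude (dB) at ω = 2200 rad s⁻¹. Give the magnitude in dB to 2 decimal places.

|j2200 + 0.552| = √(2200² + 0.552²) = 2200
|(j2200)² + 244(j2200) + 19600| = |-4.8204e+06 + j5.368e+05| = 4.85e+06
|G(j2200)| = 2.1 × 2200 / 4.85e+06 = 0.00095254
20 log₁₀(0.00095254) = -60.422 dB

-60.42 dB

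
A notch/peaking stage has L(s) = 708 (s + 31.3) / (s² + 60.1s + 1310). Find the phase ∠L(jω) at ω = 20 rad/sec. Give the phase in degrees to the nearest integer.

-20 deg

∠(j20 + 31.3) = arctan(20/31.3) = 32.58°
∠[(j20)² + 60.1(j20) + 1310] = ∠[910 + j1202] = 52.87°
∠L(j20) = 32.58° − 52.87° = -20.29°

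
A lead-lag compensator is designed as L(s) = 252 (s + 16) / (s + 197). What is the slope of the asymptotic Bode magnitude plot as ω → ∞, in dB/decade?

0 dB/decade

With 1 zero and 1 pole, the high-frequency asymptotic slope is 20 × (1 − 1) = 0 dB/decade.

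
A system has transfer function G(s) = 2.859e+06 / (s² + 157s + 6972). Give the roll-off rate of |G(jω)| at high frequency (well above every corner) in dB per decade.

-40 dB/decade

With 0 zeros and 2 poles, the high-frequency asymptotic slope is 20 × (0 − 2) = -40 dB/decade.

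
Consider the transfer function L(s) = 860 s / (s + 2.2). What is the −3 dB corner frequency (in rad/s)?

2.2 rad/s

For a single-pole high-pass, the −3 dB point is at the pole: ω = 2.2 rad/s.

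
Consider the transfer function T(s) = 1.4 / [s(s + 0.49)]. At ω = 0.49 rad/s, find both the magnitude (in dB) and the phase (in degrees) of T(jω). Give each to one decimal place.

|T| = 12.3 dB, ∠T = -135.0°

|j0.49 + 0.49| = √(0.49² + 0.49²) = 0.693
|j0.49| = 0.49
|T(j0.49)| = 1.4 / (0.693 × 0.49) = 4.1231
20 log₁₀(4.1231) = 12.30 dB
∠(j0.49 + 0.49) = arctan(0.49/0.49) = 45.00°
∠(j0.49) = 90.00°
∠T(j0.49) = − (45.00° + 90.00°) = -135.00°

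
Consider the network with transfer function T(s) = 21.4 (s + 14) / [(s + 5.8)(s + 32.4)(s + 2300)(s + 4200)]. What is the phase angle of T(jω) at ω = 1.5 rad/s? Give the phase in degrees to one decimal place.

-11.1°

∠(j1.5 + 14) = arctan(1.5/14) = 6.12°
∠(j1.5 + 5.8) = arctan(1.5/5.8) = 14.50°
∠(j1.5 + 32.4) = arctan(1.5/32.4) = 2.65°
∠(j1.5 + 2300) = arctan(1.5/2300) = 0.04°
∠(j1.5 + 4200) = arctan(1.5/4200) = 0.02°
∠T(j1.5) = 6.12° − (14.50° + 2.65° + 0.04° + 0.02°) = -11.09°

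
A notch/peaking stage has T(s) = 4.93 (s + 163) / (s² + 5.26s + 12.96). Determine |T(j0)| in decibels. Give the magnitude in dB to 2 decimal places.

T(0) = 4.93 × 163 / 12.96 = 62.005
20 log₁₀(62.005) = 35.849 dB

35.85 dB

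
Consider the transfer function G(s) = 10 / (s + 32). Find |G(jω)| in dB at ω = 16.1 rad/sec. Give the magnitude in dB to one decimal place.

|j16.1 + 32| = √(16.1² + 32²) = 35.82
|G(j16.1)| = 10 / 35.82 = 0.27916
20 log₁₀(0.27916) = -11.08 dB

-11.1 dB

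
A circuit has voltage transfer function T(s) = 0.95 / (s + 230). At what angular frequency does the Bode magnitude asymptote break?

230 rad/s

The single real pole at s = −230 gives a corner at ω = 230 rad/s.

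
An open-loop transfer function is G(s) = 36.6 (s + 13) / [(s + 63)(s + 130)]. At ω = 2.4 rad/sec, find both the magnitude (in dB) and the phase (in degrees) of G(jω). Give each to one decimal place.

|j2.4 + 13| = √(2.4² + 13²) = 13.22
|j2.4 + 63| = √(2.4² + 63²) = 63.05
|j2.4 + 130| = √(2.4² + 130²) = 130
|G(j2.4)| = 36.6 × 13.22 / (63.05 × 130) = 0.059024
20 log₁₀(0.059024) = -24.58 dB
∠(j2.4 + 13) = arctan(2.4/13) = 10.46°
∠(j2.4 + 63) = arctan(2.4/63) = 2.18°
∠(j2.4 + 130) = arctan(2.4/130) = 1.06°
∠G(j2.4) = 10.46° − (2.18° + 1.06°) = 7.22°

|G| = -24.6 dB, ∠G = 7.2 deg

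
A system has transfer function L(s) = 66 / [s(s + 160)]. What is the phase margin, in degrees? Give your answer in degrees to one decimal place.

Gain crossover: |L(jω)| = 1 at ω ≈ 0.412 rad/s.
∠L(j0.412) = −90° − arctan(0.412/160) ≈ -90.15°
PM = 180° + (-90.15°) = 89.85°

89.9°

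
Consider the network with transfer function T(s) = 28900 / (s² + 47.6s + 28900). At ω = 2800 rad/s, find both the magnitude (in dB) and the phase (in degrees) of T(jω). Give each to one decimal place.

|(j2800)² + 47.6(j2800) + 28900| = |-7.8111e+06 + j1.3328e+05| = 7.812e+06
|T(j2800)| = 28900 / 7.812e+06 = 0.0036993
20 log₁₀(0.0036993) = -48.64 dB
∠[(j2800)² + 47.6(j2800) + 28900] = ∠[-7.8111e+06 + j1.3328e+05] = 179.02°
∠T(j2800) = −179.02° = -179.02°

|T| = -48.6 dB, ∠T = -179.0°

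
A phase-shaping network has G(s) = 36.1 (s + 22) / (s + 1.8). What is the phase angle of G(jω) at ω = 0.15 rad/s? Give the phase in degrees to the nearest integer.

∠(j0.15 + 22) = arctan(0.15/22) = 0.39°
∠(j0.15 + 1.8) = arctan(0.15/1.8) = 4.76°
∠G(j0.15) = 0.39° − 4.76° = -4.37°

-4°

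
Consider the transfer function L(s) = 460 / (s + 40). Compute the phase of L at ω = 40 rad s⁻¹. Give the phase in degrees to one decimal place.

-45.0°

∠(j40 + 40) = arctan(40/40) = 45.00°
∠L(j40) = −45.00° = -45.00°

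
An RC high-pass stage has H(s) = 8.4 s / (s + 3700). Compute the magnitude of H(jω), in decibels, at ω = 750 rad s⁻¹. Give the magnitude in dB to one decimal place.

4.4 dB

|j750| = 750
|j750 + 3700| = √(750² + 3700²) = 3775
|H(j750)| = 8.4 × 750 / 3775 = 1.6688
20 log₁₀(1.6688) = 4.45 dB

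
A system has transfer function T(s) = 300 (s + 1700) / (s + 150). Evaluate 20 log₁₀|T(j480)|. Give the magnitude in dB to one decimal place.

60.5 dB

|j480 + 1700| = √(480² + 1700²) = 1766
|j480 + 150| = √(480² + 150²) = 502.9
|T(j480)| = 300 × 1766 / 502.9 = 1053.8
20 log₁₀(1053.8) = 60.46 dB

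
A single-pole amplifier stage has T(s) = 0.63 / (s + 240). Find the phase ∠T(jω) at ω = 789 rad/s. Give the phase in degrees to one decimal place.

-73.1°

∠(j789 + 240) = arctan(789/240) = 73.08°
∠T(j789) = −73.08° = -73.08°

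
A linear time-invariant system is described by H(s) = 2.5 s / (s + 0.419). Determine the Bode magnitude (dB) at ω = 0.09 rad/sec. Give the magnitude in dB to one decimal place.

|j0.09| = 0.09
|j0.09 + 0.419| = √(0.09² + 0.419²) = 0.4286
|H(j0.09)| = 2.5 × 0.09 / 0.4286 = 0.52502
20 log₁₀(0.52502) = -5.60 dB

-5.6 dB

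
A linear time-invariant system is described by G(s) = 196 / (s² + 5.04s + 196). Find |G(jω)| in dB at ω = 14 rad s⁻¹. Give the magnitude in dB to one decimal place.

8.9 dB

|(j14)² + 5.04(j14) + 196| = |0 + j70.56| = 70.56
|G(j14)| = 196 / 70.56 = 2.7778
20 log₁₀(2.7778) = 8.87 dB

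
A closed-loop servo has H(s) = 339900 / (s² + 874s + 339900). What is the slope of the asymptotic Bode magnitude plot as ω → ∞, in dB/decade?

With 0 zeros and 2 poles, the high-frequency asymptotic slope is 20 × (0 − 2) = -40 dB/decade.

-40 dB/decade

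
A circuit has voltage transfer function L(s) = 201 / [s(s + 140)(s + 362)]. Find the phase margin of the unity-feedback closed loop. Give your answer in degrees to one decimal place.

Gain crossover: |L(jω)| = 1 at ω ≈ 0.00397 rad/sec.
∠L(j0.00397) = −90° − arctan(0.00397/140) − arctan(0.00397/362) ≈ -90.00°
PM = 180° + (-90.00°) = 90.00°

90.0°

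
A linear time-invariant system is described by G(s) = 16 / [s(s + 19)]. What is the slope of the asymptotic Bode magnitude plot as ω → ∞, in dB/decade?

With 0 zeros and 2 poles, the high-frequency asymptotic slope is 20 × (0 − 2) = -40 dB/decade.

-40 dB/decade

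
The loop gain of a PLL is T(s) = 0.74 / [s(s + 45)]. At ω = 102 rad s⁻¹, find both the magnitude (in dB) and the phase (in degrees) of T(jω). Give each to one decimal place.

|j102 + 45| = √(102² + 45²) = 111.5
|j102| = 102
|T(j102)| = 0.74 / (111.5 × 102) = 6.5075e-05
20 log₁₀(6.5075e-05) = -83.73 dB
∠(j102 + 45) = arctan(102/45) = 66.19°
∠(j102) = 90.00°
∠T(j102) = − (66.19° + 90.00°) = -156.19°

|T| = -83.7 dB, ∠T = -156.2 deg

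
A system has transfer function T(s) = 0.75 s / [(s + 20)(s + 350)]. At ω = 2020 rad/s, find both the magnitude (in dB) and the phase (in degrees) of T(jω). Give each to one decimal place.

|T| = -68.7 dB, ∠T = -79.6°

|j2020| = 2020
|j2020 + 20| = √(2020² + 20²) = 2020
|j2020 + 350| = √(2020² + 350²) = 2050
|T(j2020)| = 0.75 × 2020 / (2020 × 2050) = 0.00036582
20 log₁₀(0.00036582) = -68.73 dB
∠(j2020) = 90.00°
∠(j2020 + 20) = arctan(2020/20) = 89.43°
∠(j2020 + 350) = arctan(2020/350) = 80.17°
∠T(j2020) = 90.00° − (89.43° + 80.17°) = -79.60°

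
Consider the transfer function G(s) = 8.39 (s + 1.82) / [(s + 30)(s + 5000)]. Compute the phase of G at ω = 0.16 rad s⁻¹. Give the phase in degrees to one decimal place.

∠(j0.16 + 1.82) = arctan(0.16/1.82) = 5.02°
∠(j0.16 + 30) = arctan(0.16/30) = 0.31°
∠(j0.16 + 5000) = arctan(0.16/5000) = 0.00°
∠G(j0.16) = 5.02° − (0.31° + 0.00°) = 4.72°

4.7°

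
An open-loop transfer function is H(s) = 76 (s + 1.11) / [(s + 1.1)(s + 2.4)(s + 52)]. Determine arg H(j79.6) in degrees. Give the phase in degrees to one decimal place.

-145.1 deg

∠(j79.6 + 1.11) = arctan(79.6/1.11) = 89.20°
∠(j79.6 + 1.1) = arctan(79.6/1.1) = 89.21°
∠(j79.6 + 2.4) = arctan(79.6/2.4) = 88.27°
∠(j79.6 + 52) = arctan(79.6/52) = 56.84°
∠H(j79.6) = 89.20° − (89.21° + 88.27° + 56.84°) = -145.12°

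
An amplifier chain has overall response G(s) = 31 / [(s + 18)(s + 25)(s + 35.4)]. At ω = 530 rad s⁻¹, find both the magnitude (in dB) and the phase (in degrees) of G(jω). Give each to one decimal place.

|j530 + 18| = √(530² + 18²) = 530.3
|j530 + 25| = √(530² + 25²) = 530.6
|j530 + 35.4| = √(530² + 35.4²) = 531.2
|G(j530)| = 31 / (530.3 × 530.6 × 531.2) = 2.0741e-07
20 log₁₀(2.0741e-07) = -133.66 dB
∠(j530 + 18) = arctan(530/18) = 88.05°
∠(j530 + 25) = arctan(530/25) = 87.30°
∠(j530 + 35.4) = arctan(530/35.4) = 86.18°
∠G(j530) = − (88.05° + 87.30° + 86.18°) = -261.53°

|G| = -133.7 dB, ∠G = -261.5 deg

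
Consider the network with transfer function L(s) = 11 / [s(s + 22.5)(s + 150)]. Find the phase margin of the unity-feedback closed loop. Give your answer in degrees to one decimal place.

90.0°

Gain crossover: |L(jω)| = 1 at ω ≈ 0.00326 rad/s.
∠L(j0.00326) = −90° − arctan(0.00326/22.5) − arctan(0.00326/150) ≈ -90.01°
PM = 180° + (-90.01°) = 89.99°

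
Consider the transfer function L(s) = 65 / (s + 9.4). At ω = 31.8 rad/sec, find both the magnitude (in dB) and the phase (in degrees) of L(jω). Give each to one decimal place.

|L| = 5.8 dB, ∠L = -73.5°

|j31.8 + 9.4| = √(31.8² + 9.4²) = 33.16
|L(j31.8)| = 65 / 33.16 = 1.9602
20 log₁₀(1.9602) = 5.85 dB
∠(j31.8 + 9.4) = arctan(31.8/9.4) = 73.53°
∠L(j31.8) = −73.53° = -73.53°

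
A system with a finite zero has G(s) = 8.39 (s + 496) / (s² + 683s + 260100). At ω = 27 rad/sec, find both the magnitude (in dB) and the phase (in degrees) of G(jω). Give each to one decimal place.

|G| = -35.9 dB, ∠G = -1.0°

|j27 + 496| = √(27² + 496²) = 496.7
|(j27)² + 683(j27) + 260100| = |2.5937e+05 + j18441| = 2.6e+05
|G(j27)| = 8.39 × 496.7 / 2.6e+05 = 0.016028
20 log₁₀(0.016028) = -35.90 dB
∠(j27 + 496) = arctan(27/496) = 3.12°
∠[(j27)² + 683(j27) + 260100] = ∠[2.5937e+05 + j18441] = 4.07°
∠G(j27) = 3.12° − 4.07° = -0.95°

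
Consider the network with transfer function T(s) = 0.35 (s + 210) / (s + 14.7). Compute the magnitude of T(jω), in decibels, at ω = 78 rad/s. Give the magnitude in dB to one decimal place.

-0.1 dB

|j78 + 210| = √(78² + 210²) = 224
|j78 + 14.7| = √(78² + 14.7²) = 79.37
|T(j78)| = 0.35 × 224 / 79.37 = 0.98782
20 log₁₀(0.98782) = -0.11 dB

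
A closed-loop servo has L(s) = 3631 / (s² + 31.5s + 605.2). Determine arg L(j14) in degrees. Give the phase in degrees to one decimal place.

-47.1°

∠[(j14)² + 31.5(j14) + 605.2] = ∠[409.2 + j441] = 47.14°
∠L(j14) = −47.14° = -47.14°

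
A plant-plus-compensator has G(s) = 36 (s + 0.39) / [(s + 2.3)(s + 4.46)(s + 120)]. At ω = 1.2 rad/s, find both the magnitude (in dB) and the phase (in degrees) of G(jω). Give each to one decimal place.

|G| = -30.0 dB, ∠G = 28.8 deg

|j1.2 + 0.39| = √(1.2² + 0.39²) = 1.262
|j1.2 + 2.3| = √(1.2² + 2.3²) = 2.594
|j1.2 + 4.46| = √(1.2² + 4.46²) = 4.619
|j1.2 + 120| = √(1.2² + 120²) = 120
|G(j1.2)| = 36 × 1.262 / (2.594 × 4.619 × 120) = 0.031591
20 log₁₀(0.031591) = -30.01 dB
∠(j1.2 + 0.39) = arctan(1.2/0.39) = 72.00°
∠(j1.2 + 2.3) = arctan(1.2/2.3) = 27.55°
∠(j1.2 + 4.46) = arctan(1.2/4.46) = 15.06°
∠(j1.2 + 120) = arctan(1.2/120) = 0.57°
∠G(j1.2) = 72.00° − (27.55° + 15.06° + 0.57°) = 28.81°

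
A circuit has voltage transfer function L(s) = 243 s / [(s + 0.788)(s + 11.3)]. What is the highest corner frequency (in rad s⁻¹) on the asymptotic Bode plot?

Break frequencies occur at each pole and zero magnitude: 0.788 rad s⁻¹, 11.3 rad s⁻¹.
The highest is 11.3 rad s⁻¹.

11.3 rad s⁻¹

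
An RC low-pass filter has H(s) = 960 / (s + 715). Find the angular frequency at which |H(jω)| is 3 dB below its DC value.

For a single-pole low-pass, the −3 dB point is at the pole: ω = 715 rad/s.

715 rad/s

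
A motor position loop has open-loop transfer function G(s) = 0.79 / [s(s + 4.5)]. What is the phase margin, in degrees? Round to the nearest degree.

Gain crossover: |G(jω)| = 1 at ω ≈ 0.175 rad/sec.
∠G(j0.175) = −90° − arctan(0.175/4.5) ≈ -92.23°
PM = 180° + (-92.23°) = 87.77°

88°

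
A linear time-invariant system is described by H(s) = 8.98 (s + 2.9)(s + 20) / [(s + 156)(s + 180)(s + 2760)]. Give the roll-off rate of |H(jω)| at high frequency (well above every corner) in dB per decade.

-20 dB/decade

With 2 zeros and 3 poles, the high-frequency asymptotic slope is 20 × (2 − 3) = -20 dB/decade.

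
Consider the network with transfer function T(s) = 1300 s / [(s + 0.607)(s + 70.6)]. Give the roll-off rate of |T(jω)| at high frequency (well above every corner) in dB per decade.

With 1 zero and 2 poles, the high-frequency asymptotic slope is 20 × (1 − 2) = -20 dB/decade.

-20 dB/decade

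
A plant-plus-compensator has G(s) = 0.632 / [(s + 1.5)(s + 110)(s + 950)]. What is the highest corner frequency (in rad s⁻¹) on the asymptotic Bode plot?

Break frequencies occur at each pole and zero magnitude: 1.5 rad s⁻¹, 110 rad s⁻¹, 950 rad s⁻¹.
The highest is 950 rad s⁻¹.

950 rad s⁻¹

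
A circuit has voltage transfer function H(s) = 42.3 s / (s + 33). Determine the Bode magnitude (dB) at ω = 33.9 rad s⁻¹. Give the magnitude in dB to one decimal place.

|j33.9| = 33.9
|j33.9 + 33| = √(33.9² + 33²) = 47.31
|H(j33.9)| = 42.3 × 33.9 / 47.31 = 30.31
20 log₁₀(30.31) = 29.63 dB

29.6 dB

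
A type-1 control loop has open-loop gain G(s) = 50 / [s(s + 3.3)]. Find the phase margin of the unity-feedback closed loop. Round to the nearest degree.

26°

Gain crossover: |G(jω)| = 1 at ω ≈ 6.7 rad/s.
∠G(j6.7) = −90° − arctan(6.7/3.3) ≈ -153.77°
PM = 180° + (-153.77°) = 26.23°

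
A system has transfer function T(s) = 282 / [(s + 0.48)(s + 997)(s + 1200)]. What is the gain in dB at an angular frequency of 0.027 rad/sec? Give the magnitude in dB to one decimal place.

|j0.027 + 0.48| = √(0.027² + 0.48²) = 0.4808
|j0.027 + 997| = √(0.027² + 997²) = 997
|j0.027 + 1200| = √(0.027² + 1200²) = 1200
|T(j0.027)| = 282 / (0.4808 × 997 × 1200) = 0.00049028
20 log₁₀(0.00049028) = -66.19 dB

-66.2 dB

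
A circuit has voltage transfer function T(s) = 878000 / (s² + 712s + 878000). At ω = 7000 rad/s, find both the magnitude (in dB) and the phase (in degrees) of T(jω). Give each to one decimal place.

|(j7000)² + 712(j7000) + 878000| = |-4.8122e+07 + j4.984e+06| = 4.838e+07
|T(j7000)| = 878000 / 4.838e+07 = 0.018148
20 log₁₀(0.018148) = -34.82 dB
∠[(j7000)² + 712(j7000) + 878000] = ∠[-4.8122e+07 + j4.984e+06] = 174.09°
∠T(j7000) = −174.09° = -174.09°

|T| = -34.8 dB, ∠T = -174.1 deg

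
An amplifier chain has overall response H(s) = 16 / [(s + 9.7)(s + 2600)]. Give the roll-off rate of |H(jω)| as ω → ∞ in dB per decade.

With 0 zeros and 2 poles, the high-frequency asymptotic slope is 20 × (0 − 2) = -40 dB/decade.

-40 dB/decade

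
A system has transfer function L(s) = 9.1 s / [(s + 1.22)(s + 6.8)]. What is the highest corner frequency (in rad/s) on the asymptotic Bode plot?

Break frequencies occur at each pole and zero magnitude: 1.22 rad/s, 6.8 rad/s.
The highest is 6.8 rad/s.

6.8 rad/s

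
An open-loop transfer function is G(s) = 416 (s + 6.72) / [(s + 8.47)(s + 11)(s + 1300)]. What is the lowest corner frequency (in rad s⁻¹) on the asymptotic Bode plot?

Break frequencies occur at each pole and zero magnitude: 6.72 rad s⁻¹, 8.47 rad s⁻¹, 11 rad s⁻¹, 1300 rad s⁻¹.
The lowest is 6.72 rad s⁻¹.

6.72 rad s⁻¹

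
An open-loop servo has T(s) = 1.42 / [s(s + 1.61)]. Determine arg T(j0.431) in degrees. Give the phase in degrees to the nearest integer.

∠(j0.431 + 1.61) = arctan(0.431/1.61) = 14.99°
∠(j0.431) = 90.00°
∠T(j0.431) = − (14.99° + 90.00°) = -104.99°

-105 deg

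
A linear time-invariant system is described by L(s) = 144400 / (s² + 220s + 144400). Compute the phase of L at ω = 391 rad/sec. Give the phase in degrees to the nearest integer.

∠[(j391)² + 220(j391) + 144400] = ∠[-8481 + j86020] = 95.63°
∠L(j391) = −95.63° = -95.63°

-96°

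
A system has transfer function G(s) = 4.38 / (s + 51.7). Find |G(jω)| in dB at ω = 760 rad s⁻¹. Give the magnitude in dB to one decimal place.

|j760 + 51.7| = √(760² + 51.7²) = 761.8
|G(j760)| = 4.38 / 761.8 = 0.0057499
20 log₁₀(0.0057499) = -44.81 dB

-44.8 dB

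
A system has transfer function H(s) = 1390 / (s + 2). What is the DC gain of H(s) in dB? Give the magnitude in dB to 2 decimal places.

H(0) = 1390 / 2 = 695
20 log₁₀(695) = 56.840 dB

56.84 dB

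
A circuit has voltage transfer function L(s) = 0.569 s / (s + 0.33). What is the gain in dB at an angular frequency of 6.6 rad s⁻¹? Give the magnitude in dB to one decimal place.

-4.9 dB

|j6.6| = 6.6
|j6.6 + 0.33| = √(6.6² + 0.33²) = 6.608
|L(j6.6)| = 0.569 × 6.6 / 6.608 = 0.56829
20 log₁₀(0.56829) = -4.91 dB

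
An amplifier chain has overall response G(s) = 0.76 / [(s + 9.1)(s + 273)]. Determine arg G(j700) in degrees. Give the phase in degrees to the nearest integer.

∠(j700 + 9.1) = arctan(700/9.1) = 89.26°
∠(j700 + 273) = arctan(700/273) = 68.69°
∠G(j700) = − (89.26° + 68.69°) = -157.95°

-158°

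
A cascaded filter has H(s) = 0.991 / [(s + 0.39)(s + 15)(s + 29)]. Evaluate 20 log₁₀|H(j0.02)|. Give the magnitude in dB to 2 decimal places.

|j0.02 + 0.39| = √(0.02² + 0.39²) = 0.3905
|j0.02 + 15| = √(0.02² + 15²) = 15
|j0.02 + 29| = √(0.02² + 29²) = 29
|H(j0.02)| = 0.991 / (0.3905 × 15 × 29) = 0.0058338
20 log₁₀(0.0058338) = -44.681 dB

-44.68 dB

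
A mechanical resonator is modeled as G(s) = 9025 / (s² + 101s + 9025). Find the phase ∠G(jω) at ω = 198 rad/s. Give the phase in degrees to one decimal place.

-146.5°

∠[(j198)² + 101(j198) + 9025] = ∠[-30179 + j19998] = 146.47°
∠G(j198) = −146.47° = -146.47°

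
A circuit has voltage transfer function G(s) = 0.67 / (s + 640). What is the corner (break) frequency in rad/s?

640 rad/s

The single real pole at s = −640 gives a corner at ω = 640 rad/s.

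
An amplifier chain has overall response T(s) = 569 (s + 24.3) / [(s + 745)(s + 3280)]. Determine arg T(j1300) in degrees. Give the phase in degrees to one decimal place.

∠(j1300 + 24.3) = arctan(1300/24.3) = 88.93°
∠(j1300 + 745) = arctan(1300/745) = 60.18°
∠(j1300 + 3280) = arctan(1300/3280) = 21.62°
∠T(j1300) = 88.93° − (60.18° + 21.62°) = 7.12°

7.1°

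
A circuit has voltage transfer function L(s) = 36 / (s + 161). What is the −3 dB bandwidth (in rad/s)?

For a single-pole low-pass, the −3 dB point is at the pole: ω = 161 rad/s.

161 rad/s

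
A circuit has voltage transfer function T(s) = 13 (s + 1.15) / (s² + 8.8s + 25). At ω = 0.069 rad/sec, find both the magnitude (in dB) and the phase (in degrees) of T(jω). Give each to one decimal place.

|j0.069 + 1.15| = √(0.069² + 1.15²) = 1.152
|(j0.069)² + 8.8(j0.069) + 25| = |24.995 + j0.6072| = 25
|T(j0.069)| = 13 × 1.152 / 25 = 0.59901
20 log₁₀(0.59901) = -4.45 dB
∠(j0.069 + 1.15) = arctan(0.069/1.15) = 3.43°
∠[(j0.069)² + 8.8(j0.069) + 25] = ∠[24.995 + j0.6072] = 1.39°
∠T(j0.069) = 3.43° − 1.39° = 2.04°

|T| = -4.5 dB, ∠T = 2.0°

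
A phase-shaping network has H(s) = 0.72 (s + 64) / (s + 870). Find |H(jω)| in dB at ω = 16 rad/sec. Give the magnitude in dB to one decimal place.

|j16 + 64| = √(16² + 64²) = 65.97
|j16 + 870| = √(16² + 870²) = 870.1
|H(j16)| = 0.72 × 65.97 / 870.1 = 0.054586
20 log₁₀(0.054586) = -25.26 dB

-25.3 dB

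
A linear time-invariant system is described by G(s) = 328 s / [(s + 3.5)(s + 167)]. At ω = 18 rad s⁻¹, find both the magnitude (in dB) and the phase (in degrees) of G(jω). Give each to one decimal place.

|G| = 5.7 dB, ∠G = 4.9°

|j18| = 18
|j18 + 3.5| = √(18² + 3.5²) = 18.34
|j18 + 167| = √(18² + 167²) = 168
|G(j18)| = 328 × 18 / (18.34 × 168) = 1.9169
20 log₁₀(1.9169) = 5.65 dB
∠(j18) = 90.00°
∠(j18 + 3.5) = arctan(18/3.5) = 79.00°
∠(j18 + 167) = arctan(18/167) = 6.15°
∠G(j18) = 90.00° − (79.00° + 6.15°) = 4.85°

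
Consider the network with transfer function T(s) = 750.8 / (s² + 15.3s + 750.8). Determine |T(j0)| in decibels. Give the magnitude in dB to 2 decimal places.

0.00 dB

T(0) = 750.8 / 750.8 = 1
20 log₁₀(1) = 0.000 dB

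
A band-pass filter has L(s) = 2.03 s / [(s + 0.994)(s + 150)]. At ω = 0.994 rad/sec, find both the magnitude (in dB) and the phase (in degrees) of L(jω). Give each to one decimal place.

|j0.994| = 0.994
|j0.994 + 0.994| = √(0.994² + 0.994²) = 1.406
|j0.994 + 150| = √(0.994² + 150²) = 150
|L(j0.994)| = 2.03 × 0.994 / (1.406 × 150) = 0.0095693
20 log₁₀(0.0095693) = -40.38 dB
∠(j0.994) = 90.00°
∠(j0.994 + 0.994) = arctan(0.994/0.994) = 45.00°
∠(j0.994 + 150) = arctan(0.994/150) = 0.38°
∠L(j0.994) = 90.00° − (45.00° + 0.38°) = 44.62°

|L| = -40.4 dB, ∠L = 44.6°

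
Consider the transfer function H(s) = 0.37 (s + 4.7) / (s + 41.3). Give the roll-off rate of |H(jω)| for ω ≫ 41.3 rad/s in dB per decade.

0 dB/decade

With 1 zero and 1 pole, the high-frequency asymptotic slope is 20 × (1 − 1) = 0 dB/decade.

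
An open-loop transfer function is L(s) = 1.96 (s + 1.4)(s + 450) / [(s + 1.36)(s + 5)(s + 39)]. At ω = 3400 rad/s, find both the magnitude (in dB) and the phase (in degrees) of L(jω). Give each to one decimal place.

|j3400 + 1.4| = √(3400² + 1.4²) = 3400
|j3400 + 450| = √(3400² + 450²) = 3430
|j3400 + 1.36| = √(3400² + 1.36²) = 3400
|j3400 + 5| = √(3400² + 5²) = 3400
|j3400 + 39| = √(3400² + 39²) = 3400
|L(j3400)| = 1.96 × 3400 × 3430 / (3400 × 3400 × 3400) = 0.00058146
20 log₁₀(0.00058146) = -64.71 dB
∠(j3400 + 1.4) = arctan(3400/1.4) = 89.98°
∠(j3400 + 450) = arctan(3400/450) = 82.46°
∠(j3400 + 1.36) = arctan(3400/1.36) = 89.98°
∠(j3400 + 5) = arctan(3400/5) = 89.92°
∠(j3400 + 39) = arctan(3400/39) = 89.34°
∠L(j3400) = 89.98° + 82.46° − (89.98° + 89.92° + 89.34°) = -96.80°

|L| = -64.7 dB, ∠L = -96.8 deg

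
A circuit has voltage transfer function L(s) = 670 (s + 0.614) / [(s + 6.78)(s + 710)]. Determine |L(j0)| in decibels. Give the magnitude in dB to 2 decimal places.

L(0) = 670 × 0.614 / (6.78 × 710) = 0.085458
20 log₁₀(0.085458) = -21.365 dB

-21.36 dB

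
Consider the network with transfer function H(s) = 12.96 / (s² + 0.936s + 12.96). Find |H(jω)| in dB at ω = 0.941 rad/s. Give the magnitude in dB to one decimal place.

|(j0.941)² + 0.936(j0.941) + 12.96| = |12.075 + j0.88078| = 12.11
|H(j0.941)| = 12.96 / 12.11 = 1.0705
20 log₁₀(1.0705) = 0.59 dB

0.6 dB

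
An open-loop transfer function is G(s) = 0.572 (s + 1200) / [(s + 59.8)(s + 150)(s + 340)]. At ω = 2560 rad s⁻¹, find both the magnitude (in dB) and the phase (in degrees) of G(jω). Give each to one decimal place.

|j2560 + 1200| = √(2560² + 1200²) = 2827
|j2560 + 59.8| = √(2560² + 59.8²) = 2561
|j2560 + 150| = √(2560² + 150²) = 2564
|j2560 + 340| = √(2560² + 340²) = 2582
|G(j2560)| = 0.572 × 2827 / (2561 × 2564 × 2582) = 9.5365e-08
20 log₁₀(9.5365e-08) = -140.41 dB
∠(j2560 + 1200) = arctan(2560/1200) = 64.89°
∠(j2560 + 59.8) = arctan(2560/59.8) = 88.66°
∠(j2560 + 150) = arctan(2560/150) = 86.65°
∠(j2560 + 340) = arctan(2560/340) = 82.43°
∠G(j2560) = 64.89° − (88.66° + 86.65° + 82.43°) = -192.86°

|G| = -140.4 dB, ∠G = -192.9°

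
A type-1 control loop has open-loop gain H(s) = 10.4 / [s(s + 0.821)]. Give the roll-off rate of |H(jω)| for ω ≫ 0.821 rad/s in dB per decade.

-40 dB/decade

With 0 zeros and 2 poles, the high-frequency asymptotic slope is 20 × (0 − 2) = -40 dB/decade.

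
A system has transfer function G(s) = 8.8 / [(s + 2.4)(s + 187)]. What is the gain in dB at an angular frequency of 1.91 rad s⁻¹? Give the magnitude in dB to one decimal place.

-36.3 dB

|j1.91 + 2.4| = √(1.91² + 2.4²) = 3.067
|j1.91 + 187| = √(1.91² + 187²) = 187
|G(j1.91)| = 8.8 / (3.067 × 187) = 0.015341
20 log₁₀(0.015341) = -36.28 dB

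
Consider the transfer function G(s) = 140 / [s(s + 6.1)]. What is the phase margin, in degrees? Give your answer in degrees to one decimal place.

Gain crossover: |G(jω)| = 1 at ω ≈ 11.1 rad/s.
∠G(j11.1) = −90° − arctan(11.1/6.1) ≈ -151.15°
PM = 180° + (-151.15°) = 28.85°

28.8°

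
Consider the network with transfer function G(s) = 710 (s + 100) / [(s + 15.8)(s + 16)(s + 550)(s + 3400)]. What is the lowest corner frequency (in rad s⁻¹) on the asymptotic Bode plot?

Break frequencies occur at each pole and zero magnitude: 15.8 rad s⁻¹, 16 rad s⁻¹, 100 rad s⁻¹, 550 rad s⁻¹, 3400 rad s⁻¹.
The lowest is 15.8 rad s⁻¹.

15.8 rad s⁻¹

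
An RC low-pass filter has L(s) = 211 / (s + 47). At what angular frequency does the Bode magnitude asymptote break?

47 rad/sec

The single real pole at s = −47 gives a corner at ω = 47 rad/sec.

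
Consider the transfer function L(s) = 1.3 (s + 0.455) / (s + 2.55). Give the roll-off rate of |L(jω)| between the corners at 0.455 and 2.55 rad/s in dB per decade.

In this band the factors already past their corner are: zero at 0.455; net slope = 20 dB/decade.

20 dB/decade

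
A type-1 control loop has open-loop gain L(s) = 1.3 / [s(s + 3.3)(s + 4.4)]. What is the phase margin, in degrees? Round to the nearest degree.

87°

Gain crossover: |L(jω)| = 1 at ω ≈ 0.0895 rad/sec.
∠L(j0.0895) = −90° − arctan(0.0895/3.3) − arctan(0.0895/4.4) ≈ -92.72°
PM = 180° + (-92.72°) = 87.28°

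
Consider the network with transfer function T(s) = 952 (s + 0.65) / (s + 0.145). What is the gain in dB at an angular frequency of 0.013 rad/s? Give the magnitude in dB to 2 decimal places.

|j0.013 + 0.65| = √(0.013² + 0.65²) = 0.6501
|j0.013 + 0.145| = √(0.013² + 0.145²) = 0.1456
|T(j0.013)| = 952 × 0.6501 / 0.1456 = 4251.4
20 log₁₀(4251.4) = 72.571 dB

72.57 dB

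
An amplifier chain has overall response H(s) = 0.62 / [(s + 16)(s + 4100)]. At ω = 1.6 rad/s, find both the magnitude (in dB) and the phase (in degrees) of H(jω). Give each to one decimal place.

|H| = -100.5 dB, ∠H = -5.7°

|j1.6 + 16| = √(1.6² + 16²) = 16.08
|j1.6 + 4100| = √(1.6² + 4100²) = 4100
|H(j1.6)| = 0.62 / (16.08 × 4100) = 9.4043e-06
20 log₁₀(9.4043e-06) = -100.53 dB
∠(j1.6 + 16) = arctan(1.6/16) = 5.71°
∠(j1.6 + 4100) = arctan(1.6/4100) = 0.02°
∠H(j1.6) = − (5.71° + 0.02°) = -5.73°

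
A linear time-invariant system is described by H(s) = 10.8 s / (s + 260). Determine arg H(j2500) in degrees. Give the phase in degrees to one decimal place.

5.9°

∠(j2500) = 90.00°
∠(j2500 + 260) = arctan(2500/260) = 84.06°
∠H(j2500) = 90.00° − 84.06° = 5.94°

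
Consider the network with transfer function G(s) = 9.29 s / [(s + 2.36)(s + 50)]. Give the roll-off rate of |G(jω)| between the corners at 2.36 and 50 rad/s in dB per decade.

In this band the factors already past their corner are: 1 differentiator zero, pole at 2.36; net slope = 0 dB/decade.

0 dB/decade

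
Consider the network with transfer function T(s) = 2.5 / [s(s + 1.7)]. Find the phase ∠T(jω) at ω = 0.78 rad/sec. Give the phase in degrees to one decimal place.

-114.6°

∠(j0.78 + 1.7) = arctan(0.78/1.7) = 24.65°
∠(j0.78) = 90.00°
∠T(j0.78) = − (24.65° + 90.00°) = -114.65°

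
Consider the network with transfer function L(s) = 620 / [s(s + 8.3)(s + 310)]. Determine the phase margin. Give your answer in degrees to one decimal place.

Gain crossover: |L(jω)| = 1 at ω ≈ 0.241 rad s⁻¹.
∠L(j0.241) = −90° − arctan(0.241/8.3) − arctan(0.241/310) ≈ -91.71°
PM = 180° + (-91.71°) = 88.29°

88.3 deg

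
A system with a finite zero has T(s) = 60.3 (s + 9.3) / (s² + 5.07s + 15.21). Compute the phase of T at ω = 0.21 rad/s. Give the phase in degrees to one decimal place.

-2.7°

∠(j0.21 + 9.3) = arctan(0.21/9.3) = 1.29°
∠[(j0.21)² + 5.07(j0.21) + 15.21] = ∠[15.166 + j1.0647] = 4.02°
∠T(j0.21) = 1.29° − 4.02° = -2.72°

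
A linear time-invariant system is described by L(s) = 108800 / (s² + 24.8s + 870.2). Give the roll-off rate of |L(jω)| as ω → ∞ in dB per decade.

With 0 zeros and 2 poles, the high-frequency asymptotic slope is 20 × (0 − 2) = -40 dB/decade.

-40 dB/decade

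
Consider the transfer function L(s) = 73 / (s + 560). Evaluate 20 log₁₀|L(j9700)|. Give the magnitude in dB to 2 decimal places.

-42.48 dB

|j9700 + 560| = √(9700² + 560²) = 9716
|L(j9700)| = 73 / 9716 = 0.0075133
20 log₁₀(0.0075133) = -42.483 dB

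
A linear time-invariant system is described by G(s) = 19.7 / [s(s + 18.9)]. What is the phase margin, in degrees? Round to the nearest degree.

87°

Gain crossover: |G(jω)| = 1 at ω ≈ 1.04 rad/s.
∠G(j1.04) = −90° − arctan(1.04/18.9) ≈ -93.15°
PM = 180° + (-93.15°) = 86.85°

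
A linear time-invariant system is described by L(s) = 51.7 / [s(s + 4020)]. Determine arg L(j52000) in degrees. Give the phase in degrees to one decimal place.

-175.6°

∠(j52000 + 4020) = arctan(52000/4020) = 85.58°
∠(j52000) = 90.00°
∠L(j52000) = − (85.58° + 90.00°) = -175.58°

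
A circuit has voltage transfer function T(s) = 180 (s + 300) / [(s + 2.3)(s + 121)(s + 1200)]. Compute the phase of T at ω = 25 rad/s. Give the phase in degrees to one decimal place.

-92.8°

∠(j25 + 300) = arctan(25/300) = 4.76°
∠(j25 + 2.3) = arctan(25/2.3) = 84.74°
∠(j25 + 121) = arctan(25/121) = 11.67°
∠(j25 + 1200) = arctan(25/1200) = 1.19°
∠T(j25) = 4.76° − (84.74° + 11.67° + 1.19°) = -92.85°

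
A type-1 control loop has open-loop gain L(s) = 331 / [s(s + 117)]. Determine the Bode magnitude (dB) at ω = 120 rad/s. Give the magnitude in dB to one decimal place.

-35.7 dB

|j120 + 117| = √(120² + 117²) = 167.6
|j120| = 120
|L(j120)| = 331 / (167.6 × 120) = 0.016458
20 log₁₀(0.016458) = -35.67 dB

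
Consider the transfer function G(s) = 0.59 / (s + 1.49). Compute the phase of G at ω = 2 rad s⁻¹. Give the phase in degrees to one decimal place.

-53.3 deg

∠(j2 + 1.49) = arctan(2/1.49) = 53.31°
∠G(j2) = −53.31° = -53.31°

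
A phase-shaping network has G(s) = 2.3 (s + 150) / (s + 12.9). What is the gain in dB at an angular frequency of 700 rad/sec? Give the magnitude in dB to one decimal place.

7.4 dB

|j700 + 150| = √(700² + 150²) = 715.9
|j700 + 12.9| = √(700² + 12.9²) = 700.1
|G(j700)| = 2.3 × 715.9 / 700.1 = 2.3518
20 log₁₀(2.3518) = 7.43 dB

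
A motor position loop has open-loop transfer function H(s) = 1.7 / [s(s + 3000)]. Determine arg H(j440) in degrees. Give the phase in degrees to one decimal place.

-98.3°

∠(j440 + 3000) = arctan(440/3000) = 8.34°
∠(j440) = 90.00°
∠H(j440) = − (8.34° + 90.00°) = -98.34°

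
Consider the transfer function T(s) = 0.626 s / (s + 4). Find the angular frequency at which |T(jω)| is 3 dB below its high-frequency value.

4 rad/s

For a single-pole high-pass, the −3 dB point is at the pole: ω = 4 rad/s.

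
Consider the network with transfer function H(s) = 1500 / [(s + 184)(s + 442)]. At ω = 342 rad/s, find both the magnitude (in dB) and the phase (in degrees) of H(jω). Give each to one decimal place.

|H| = -43.2 dB, ∠H = -99.5°

|j342 + 184| = √(342² + 184²) = 388.4
|j342 + 442| = √(342² + 442²) = 558.9
|H(j342)| = 1500 / (388.4 × 558.9) = 0.0069112
20 log₁₀(0.0069112) = -43.21 dB
∠(j342 + 184) = arctan(342/184) = 61.72°
∠(j342 + 442) = arctan(342/442) = 37.73°
∠H(j342) = − (61.72° + 37.73°) = -99.45°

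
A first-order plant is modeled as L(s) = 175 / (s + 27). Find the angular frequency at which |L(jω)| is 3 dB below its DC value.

For a single-pole low-pass, the −3 dB point is at the pole: ω = 27 rad/sec.

27 rad/sec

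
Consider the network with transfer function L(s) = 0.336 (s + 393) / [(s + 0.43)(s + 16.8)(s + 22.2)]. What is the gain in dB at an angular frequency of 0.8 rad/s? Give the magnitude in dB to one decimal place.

-8.2 dB

|j0.8 + 393| = √(0.8² + 393²) = 393
|j0.8 + 0.43| = √(0.8² + 0.43²) = 0.9082
|j0.8 + 16.8| = √(0.8² + 16.8²) = 16.82
|j0.8 + 22.2| = √(0.8² + 22.2²) = 22.21
|L(j0.8)| = 0.336 × 393 / (0.9082 × 16.82 × 22.21) = 0.38913
20 log₁₀(0.38913) = -8.20 dB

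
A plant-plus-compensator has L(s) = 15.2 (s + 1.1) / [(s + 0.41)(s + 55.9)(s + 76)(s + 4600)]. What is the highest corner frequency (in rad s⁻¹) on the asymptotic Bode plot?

Break frequencies occur at each pole and zero magnitude: 0.41 rad s⁻¹, 1.1 rad s⁻¹, 55.9 rad s⁻¹, 76 rad s⁻¹, 4600 rad s⁻¹.
The highest is 4600 rad s⁻¹.

4600 rad s⁻¹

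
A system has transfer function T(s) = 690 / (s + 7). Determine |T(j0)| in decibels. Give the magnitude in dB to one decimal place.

39.9 dB

T(0) = 690 / 7 = 98.571
20 log₁₀(98.571) = 39.88 dB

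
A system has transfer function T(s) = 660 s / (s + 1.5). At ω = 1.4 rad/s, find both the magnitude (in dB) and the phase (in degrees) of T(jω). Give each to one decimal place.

|j1.4| = 1.4
|j1.4 + 1.5| = √(1.4² + 1.5²) = 2.052
|T(j1.4)| = 660 × 1.4 / 2.052 = 450.33
20 log₁₀(450.33) = 53.07 dB
∠(j1.4) = 90.00°
∠(j1.4 + 1.5) = arctan(1.4/1.5) = 43.03°
∠T(j1.4) = 90.00° − 43.03° = 46.97°

|T| = 53.1 dB, ∠T = 47.0°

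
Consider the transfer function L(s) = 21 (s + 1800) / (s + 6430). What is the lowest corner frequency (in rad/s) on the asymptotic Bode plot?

Break frequencies occur at each pole and zero magnitude: 1800 rad/s, 6430 rad/s.
The lowest is 1800 rad/s.

1800 rad/s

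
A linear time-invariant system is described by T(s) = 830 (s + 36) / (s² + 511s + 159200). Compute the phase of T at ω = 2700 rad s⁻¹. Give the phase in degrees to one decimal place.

-79.8°

∠(j2700 + 36) = arctan(2700/36) = 89.24°
∠[(j2700)² + 511(j2700) + 159200] = ∠[-7.1308e+06 + j1.3797e+06] = 169.05°
∠T(j2700) = 89.24° − 169.05° = -79.81°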